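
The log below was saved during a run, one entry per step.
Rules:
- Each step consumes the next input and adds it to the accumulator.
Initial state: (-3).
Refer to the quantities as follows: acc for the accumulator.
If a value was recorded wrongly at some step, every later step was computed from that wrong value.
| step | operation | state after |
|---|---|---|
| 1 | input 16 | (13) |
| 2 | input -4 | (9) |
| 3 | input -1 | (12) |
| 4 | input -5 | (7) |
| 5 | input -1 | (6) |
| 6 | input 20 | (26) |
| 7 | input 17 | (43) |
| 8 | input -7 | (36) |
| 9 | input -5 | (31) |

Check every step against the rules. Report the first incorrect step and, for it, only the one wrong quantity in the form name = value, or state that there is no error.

Recomputing the run from the initial state:
step 1: acc = 13
step 2: acc = 9
step 3: acc = 8
step 4: acc = 3
step 5: acc = 2
step 6: acc = 22
step 7: acc = 39
step 8: acc = 32
step 9: acc = 27
The first disagreement with the log is at step 3, where the value should be acc = 8.

step 3, acc = 8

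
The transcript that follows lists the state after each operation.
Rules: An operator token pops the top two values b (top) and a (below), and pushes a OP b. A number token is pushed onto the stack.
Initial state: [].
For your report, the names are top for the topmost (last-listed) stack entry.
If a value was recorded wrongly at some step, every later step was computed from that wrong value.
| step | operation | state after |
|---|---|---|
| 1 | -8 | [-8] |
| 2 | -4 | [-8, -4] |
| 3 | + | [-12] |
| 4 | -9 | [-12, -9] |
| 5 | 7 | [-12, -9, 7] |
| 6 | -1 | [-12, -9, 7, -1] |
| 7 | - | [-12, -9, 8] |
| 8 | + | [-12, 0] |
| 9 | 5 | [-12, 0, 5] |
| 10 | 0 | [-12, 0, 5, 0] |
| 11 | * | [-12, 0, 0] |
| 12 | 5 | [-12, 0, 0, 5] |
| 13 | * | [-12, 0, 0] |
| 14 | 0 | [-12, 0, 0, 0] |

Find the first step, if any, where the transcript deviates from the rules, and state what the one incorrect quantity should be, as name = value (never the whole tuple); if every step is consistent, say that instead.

step 8, top = -1

step 1: push -8: top = -8 -> in agreement
step 2: push -4: top = -4 -> agrees with the transcript
step 3: -8 + -4 = -12 -> same as recorded
step 4: push -9: top = -9 -> in agreement
step 5: push 7: top = 7 -> consistent with the transcript
step 6: push -1: top = -1 -> agrees with the transcript
step 7: 7 - -1 = 8 -> confirmed correct
step 8: -9 + 8 = -1 -> the transcript disagrees here
First incorrect step: 8; the correct value is top = -1.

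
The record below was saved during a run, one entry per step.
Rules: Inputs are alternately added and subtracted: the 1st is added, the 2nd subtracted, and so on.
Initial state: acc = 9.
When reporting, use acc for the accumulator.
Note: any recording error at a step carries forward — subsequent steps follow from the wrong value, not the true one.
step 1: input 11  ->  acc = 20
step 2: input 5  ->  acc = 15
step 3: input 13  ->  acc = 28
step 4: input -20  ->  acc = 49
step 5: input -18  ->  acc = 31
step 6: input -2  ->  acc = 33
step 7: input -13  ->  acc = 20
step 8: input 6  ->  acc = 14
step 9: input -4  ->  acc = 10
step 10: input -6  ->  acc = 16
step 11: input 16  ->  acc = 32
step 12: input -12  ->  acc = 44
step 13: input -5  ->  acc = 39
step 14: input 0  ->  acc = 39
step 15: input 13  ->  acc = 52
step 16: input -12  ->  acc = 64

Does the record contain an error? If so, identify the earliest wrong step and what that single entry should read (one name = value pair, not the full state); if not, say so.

Recomputing the run from the initial state:
step 1: acc = 20
step 2: acc = 15
step 3: acc = 28
step 4: acc = 48
step 5: acc = 30
step 6: acc = 32
step 7: acc = 19
step 8: acc = 13
step 9: acc = 9
step 10: acc = 15
step 11: acc = 31
step 12: acc = 43
step 13: acc = 38
step 14: acc = 38
step 15: acc = 51
step 16: acc = 63
The first disagreement with the record is at step 4, where the value should be acc = 48.

step 4, acc = 48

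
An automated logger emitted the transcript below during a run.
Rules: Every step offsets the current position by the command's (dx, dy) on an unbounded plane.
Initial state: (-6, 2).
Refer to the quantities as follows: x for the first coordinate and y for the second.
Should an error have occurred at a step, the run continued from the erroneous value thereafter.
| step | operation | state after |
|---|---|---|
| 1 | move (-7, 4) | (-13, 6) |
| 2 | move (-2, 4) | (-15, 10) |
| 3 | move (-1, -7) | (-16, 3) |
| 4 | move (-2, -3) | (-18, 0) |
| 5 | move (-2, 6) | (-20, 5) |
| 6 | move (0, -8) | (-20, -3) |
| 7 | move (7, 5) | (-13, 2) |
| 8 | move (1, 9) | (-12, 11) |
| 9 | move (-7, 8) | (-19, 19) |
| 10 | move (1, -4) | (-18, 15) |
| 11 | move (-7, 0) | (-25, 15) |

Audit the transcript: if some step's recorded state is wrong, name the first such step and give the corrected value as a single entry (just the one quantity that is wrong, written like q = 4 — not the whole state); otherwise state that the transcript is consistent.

step 5, y = 6

Recomputing the run from the initial state:
step 1: x = -13, y = 6
step 2: x = -15, y = 10
step 3: x = -16, y = 3
step 4: x = -18, y = 0
step 5: x = -20, y = 6
step 6: x = -20, y = -2
step 7: x = -13, y = 3
step 8: x = -12, y = 12
step 9: x = -19, y = 20
step 10: x = -18, y = 16
step 11: x = -25, y = 16
The first disagreement with the transcript is at step 5, where the value should be y = 6.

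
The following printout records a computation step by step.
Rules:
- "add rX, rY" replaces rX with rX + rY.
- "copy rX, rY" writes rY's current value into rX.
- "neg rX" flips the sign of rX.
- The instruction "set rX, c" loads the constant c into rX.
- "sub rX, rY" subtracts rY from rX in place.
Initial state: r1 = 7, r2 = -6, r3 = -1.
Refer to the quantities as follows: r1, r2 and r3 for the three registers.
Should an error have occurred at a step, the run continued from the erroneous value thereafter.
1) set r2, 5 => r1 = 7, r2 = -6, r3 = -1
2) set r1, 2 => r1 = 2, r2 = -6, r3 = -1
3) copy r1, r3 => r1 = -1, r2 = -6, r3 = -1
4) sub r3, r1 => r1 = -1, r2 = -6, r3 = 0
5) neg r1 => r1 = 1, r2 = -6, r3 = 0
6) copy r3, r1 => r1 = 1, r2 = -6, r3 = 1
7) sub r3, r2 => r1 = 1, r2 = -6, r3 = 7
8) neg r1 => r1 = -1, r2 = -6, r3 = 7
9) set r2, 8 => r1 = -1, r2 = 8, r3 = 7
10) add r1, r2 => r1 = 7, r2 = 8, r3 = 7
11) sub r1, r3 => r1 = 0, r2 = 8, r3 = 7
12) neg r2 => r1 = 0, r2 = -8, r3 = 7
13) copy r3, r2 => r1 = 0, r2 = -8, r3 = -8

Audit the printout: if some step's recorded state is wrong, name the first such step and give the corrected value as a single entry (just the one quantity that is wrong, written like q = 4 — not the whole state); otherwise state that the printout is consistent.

step 1, r2 = 5

1. r2 = 5 (this is not what the printout shows)
Step 1 is the first one off; corrected, r2 = 5.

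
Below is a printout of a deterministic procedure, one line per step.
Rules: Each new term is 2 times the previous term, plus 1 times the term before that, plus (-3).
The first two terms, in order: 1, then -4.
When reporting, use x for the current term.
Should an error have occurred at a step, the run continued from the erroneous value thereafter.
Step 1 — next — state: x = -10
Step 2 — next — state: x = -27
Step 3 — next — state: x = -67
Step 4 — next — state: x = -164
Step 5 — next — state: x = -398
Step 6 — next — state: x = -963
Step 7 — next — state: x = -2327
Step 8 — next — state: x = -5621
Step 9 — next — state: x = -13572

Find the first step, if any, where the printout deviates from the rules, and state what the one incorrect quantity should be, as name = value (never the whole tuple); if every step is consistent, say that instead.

1. x = 2*(-4) + (1)*(1) + (-3) = -10 (consistent with the printout)
2. x = 2*(-10) + (1)*(-4) + (-3) = -27 (same as recorded)
3. x = 2*(-27) + (1)*(-10) + (-3) = -67 (matches)
4. x = 2*(-67) + (1)*(-27) + (-3) = -164 (confirmed correct)
5. x = 2*(-164) + (1)*(-67) + (-3) = -398 (agrees with the printout)
6. x = 2*(-398) + (1)*(-164) + (-3) = -963 (checks out)
7. x = 2*(-963) + (1)*(-398) + (-3) = -2327 (confirmed correct)
8. x = 2*(-2327) + (1)*(-963) + (-3) = -5620 (not what was recorded)
Conclusion: step 8 carries the first error; the entry should be x = -5620.

step 8, x = -5620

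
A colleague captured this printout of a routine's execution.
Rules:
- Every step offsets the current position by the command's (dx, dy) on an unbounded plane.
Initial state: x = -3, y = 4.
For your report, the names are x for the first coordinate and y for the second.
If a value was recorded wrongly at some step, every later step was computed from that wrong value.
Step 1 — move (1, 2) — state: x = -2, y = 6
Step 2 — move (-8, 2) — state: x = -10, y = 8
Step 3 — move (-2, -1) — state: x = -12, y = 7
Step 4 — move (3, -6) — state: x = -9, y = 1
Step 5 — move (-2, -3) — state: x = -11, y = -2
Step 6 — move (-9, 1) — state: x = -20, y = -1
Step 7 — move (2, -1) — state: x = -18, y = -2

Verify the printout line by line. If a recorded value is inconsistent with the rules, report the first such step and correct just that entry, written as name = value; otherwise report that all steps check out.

no error

Recomputing the run from the initial state:
step 1: x = -2, y = 6
step 2: x = -10, y = 8
step 3: x = -12, y = 7
step 4: x = -9, y = 1
step 5: x = -11, y = -2
step 6: x = -20, y = -1
step 7: x = -18, y = -2
This matches the printout at every step.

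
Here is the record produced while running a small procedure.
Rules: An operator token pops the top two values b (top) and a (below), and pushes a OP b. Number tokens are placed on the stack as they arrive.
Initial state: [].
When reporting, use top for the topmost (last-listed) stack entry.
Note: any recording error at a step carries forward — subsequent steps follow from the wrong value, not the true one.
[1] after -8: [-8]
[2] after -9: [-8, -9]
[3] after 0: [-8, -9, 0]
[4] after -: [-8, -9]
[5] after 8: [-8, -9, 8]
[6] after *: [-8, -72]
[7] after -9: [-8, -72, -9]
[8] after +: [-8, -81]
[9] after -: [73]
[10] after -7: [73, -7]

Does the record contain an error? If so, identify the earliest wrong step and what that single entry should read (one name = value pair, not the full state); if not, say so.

no error

1. push -8: top = -8 (matches)
2. push -9: top = -9 (agrees with the record)
3. push 0: top = 0 (consistent with the record)
4. -9 - 0 = -9 (consistent with the record)
5. push 8: top = 8 (same as recorded)
6. -9 * 8 = -72 (consistent with the record)
7. push -9: top = -9 (checks out)
8. -72 + -9 = -81 (confirmed correct)
9. -8 - -81 = 73 (verified)
10. push -7: top = -7 (same as recorded)
The whole run recomputes cleanly — no discrepancies.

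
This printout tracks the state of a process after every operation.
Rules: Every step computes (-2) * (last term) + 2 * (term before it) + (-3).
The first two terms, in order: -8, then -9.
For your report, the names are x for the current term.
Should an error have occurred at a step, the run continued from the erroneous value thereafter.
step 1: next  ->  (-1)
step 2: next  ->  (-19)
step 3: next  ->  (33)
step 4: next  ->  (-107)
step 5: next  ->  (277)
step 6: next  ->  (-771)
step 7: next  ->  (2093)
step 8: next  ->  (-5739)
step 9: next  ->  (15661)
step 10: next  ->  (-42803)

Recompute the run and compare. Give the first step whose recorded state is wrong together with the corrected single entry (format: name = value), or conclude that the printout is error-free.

step 8, x = -5731

step 1: x = -2*(-9) + (2)*(-8) + (-3) = -1 -> matches
step 2: x = -2*(-1) + (2)*(-9) + (-3) = -19 -> consistent with the printout
step 3: x = -2*(-19) + (2)*(-1) + (-3) = 33 -> agrees with the printout
step 4: x = -2*(33) + (2)*(-19) + (-3) = -107 -> agrees with the printout
step 5: x = -2*(-107) + (2)*(33) + (-3) = 277 -> agrees with the printout
step 6: x = -2*(277) + (2)*(-107) + (-3) = -771 -> consistent with the printout
step 7: x = -2*(-771) + (2)*(277) + (-3) = 2093 -> no discrepancy
step 8: x = -2*(2093) + (2)*(-771) + (-3) = -5731 -> the recorded entry deviates here
The earliest wrong entry is at step 8: it should read x = -5731.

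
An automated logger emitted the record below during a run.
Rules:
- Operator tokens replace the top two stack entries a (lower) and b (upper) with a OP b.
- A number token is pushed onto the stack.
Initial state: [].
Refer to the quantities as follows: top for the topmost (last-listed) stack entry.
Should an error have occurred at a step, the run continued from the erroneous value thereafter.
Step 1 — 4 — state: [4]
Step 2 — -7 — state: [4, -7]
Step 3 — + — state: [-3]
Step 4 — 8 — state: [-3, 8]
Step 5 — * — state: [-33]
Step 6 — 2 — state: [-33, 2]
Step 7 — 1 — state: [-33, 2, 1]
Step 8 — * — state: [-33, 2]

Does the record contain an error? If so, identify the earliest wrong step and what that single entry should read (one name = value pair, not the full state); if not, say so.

Recomputing the run from the initial state:
step 1: [4]
step 2: [4, -7]
step 3: [-3]
step 4: [-3, 8]
step 5: [-24]
step 6: [-24, 2]
step 7: [-24, 2, 1]
step 8: [-24, 2]
The first disagreement with the record is at step 5, where the value should be top = -24.

step 5, top = -24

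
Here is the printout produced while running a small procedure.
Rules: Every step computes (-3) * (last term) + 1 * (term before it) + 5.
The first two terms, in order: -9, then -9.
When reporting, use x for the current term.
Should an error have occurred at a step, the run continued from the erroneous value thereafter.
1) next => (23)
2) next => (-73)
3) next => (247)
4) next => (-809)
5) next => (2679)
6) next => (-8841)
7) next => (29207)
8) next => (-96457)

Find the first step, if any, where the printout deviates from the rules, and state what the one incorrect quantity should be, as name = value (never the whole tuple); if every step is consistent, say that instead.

Recomputing the run from the initial state:
step 1: x = 23
step 2: x = -73
step 3: x = 247
step 4: x = -809
step 5: x = 2679
step 6: x = -8841
step 7: x = 29207
step 8: x = -96457
This matches the printout at every step.

no error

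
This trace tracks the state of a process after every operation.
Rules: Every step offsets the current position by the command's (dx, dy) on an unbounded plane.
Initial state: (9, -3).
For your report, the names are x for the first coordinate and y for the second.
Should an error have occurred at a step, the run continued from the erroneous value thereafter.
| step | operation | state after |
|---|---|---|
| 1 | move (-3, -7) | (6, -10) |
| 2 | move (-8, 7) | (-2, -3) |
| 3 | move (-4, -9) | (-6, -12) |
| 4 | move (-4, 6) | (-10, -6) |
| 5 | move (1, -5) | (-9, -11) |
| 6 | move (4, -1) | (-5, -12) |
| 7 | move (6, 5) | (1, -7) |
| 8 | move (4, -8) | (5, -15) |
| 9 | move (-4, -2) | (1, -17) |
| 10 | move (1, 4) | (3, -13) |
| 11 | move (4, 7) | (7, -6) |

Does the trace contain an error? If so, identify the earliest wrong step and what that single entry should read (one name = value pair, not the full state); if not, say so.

1. x = 9 + (-3) = 6, y = -3 + (-7) = -10 (confirmed correct)
2. x = 6 + (-8) = -2, y = -10 + (7) = -3 (verified)
3. x = -2 + (-4) = -6, y = -3 + (-9) = -12 (consistent with the trace)
4. x = -6 + (-4) = -10, y = -12 + (6) = -6 (agrees with the trace)
5. x = -10 + (1) = -9, y = -6 + (-5) = -11 (confirmed correct)
6. x = -9 + (4) = -5, y = -11 + (-1) = -12 (checks out)
7. x = -5 + (6) = 1, y = -12 + (5) = -7 (verified)
8. x = 1 + (4) = 5, y = -7 + (-8) = -15 (consistent with the trace)
9. x = 5 + (-4) = 1, y = -15 + (-2) = -17 (exactly as logged)
10. x = 1 + (1) = 2, y = -17 + (4) = -13 (the entry is off here)
Conclusion: step 10 carries the first error; the entry should be x = 2.

step 10, x = 2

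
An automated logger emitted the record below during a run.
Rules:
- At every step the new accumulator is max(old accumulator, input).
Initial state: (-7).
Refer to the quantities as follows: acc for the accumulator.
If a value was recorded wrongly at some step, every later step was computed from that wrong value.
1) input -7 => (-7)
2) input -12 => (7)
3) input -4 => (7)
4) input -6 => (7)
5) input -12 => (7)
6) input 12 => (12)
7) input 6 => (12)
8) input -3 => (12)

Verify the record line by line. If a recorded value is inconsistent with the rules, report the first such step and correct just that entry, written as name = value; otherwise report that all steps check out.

Recomputing the run from the initial state:
step 1: acc = -7
step 2: acc = -7
step 3: acc = -4
step 4: acc = -4
step 5: acc = -4
step 6: acc = 12
step 7: acc = 12
step 8: acc = 12
The first disagreement with the record is at step 2, where the value should be acc = -7.

step 2, acc = -7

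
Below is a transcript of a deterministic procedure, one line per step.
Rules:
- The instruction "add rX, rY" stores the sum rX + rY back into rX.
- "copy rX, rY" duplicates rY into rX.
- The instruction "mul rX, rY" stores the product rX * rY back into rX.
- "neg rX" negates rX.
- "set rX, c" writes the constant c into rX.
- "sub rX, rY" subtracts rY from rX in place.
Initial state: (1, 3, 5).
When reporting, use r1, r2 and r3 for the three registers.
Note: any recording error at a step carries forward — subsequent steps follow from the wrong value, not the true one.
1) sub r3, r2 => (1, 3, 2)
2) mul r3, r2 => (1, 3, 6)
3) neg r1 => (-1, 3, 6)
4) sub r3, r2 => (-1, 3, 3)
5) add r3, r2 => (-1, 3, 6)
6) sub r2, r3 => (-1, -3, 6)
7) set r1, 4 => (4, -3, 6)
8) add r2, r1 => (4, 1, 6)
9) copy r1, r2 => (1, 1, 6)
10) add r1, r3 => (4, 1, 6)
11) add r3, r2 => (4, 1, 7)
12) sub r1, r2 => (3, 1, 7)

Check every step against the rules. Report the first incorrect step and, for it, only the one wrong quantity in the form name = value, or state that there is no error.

Recomputing the run from the initial state:
step 1: r1 = 1, r2 = 3, r3 = 2
step 2: r1 = 1, r2 = 3, r3 = 6
step 3: r1 = -1, r2 = 3, r3 = 6
step 4: r1 = -1, r2 = 3, r3 = 3
step 5: r1 = -1, r2 = 3, r3 = 6
step 6: r1 = -1, r2 = -3, r3 = 6
step 7: r1 = 4, r2 = -3, r3 = 6
step 8: r1 = 4, r2 = 1, r3 = 6
step 9: r1 = 1, r2 = 1, r3 = 6
step 10: r1 = 7, r2 = 1, r3 = 6
step 11: r1 = 7, r2 = 1, r3 = 7
step 12: r1 = 6, r2 = 1, r3 = 7
The first disagreement with the transcript is at step 10, where the value should be r1 = 7.

step 10, r1 = 7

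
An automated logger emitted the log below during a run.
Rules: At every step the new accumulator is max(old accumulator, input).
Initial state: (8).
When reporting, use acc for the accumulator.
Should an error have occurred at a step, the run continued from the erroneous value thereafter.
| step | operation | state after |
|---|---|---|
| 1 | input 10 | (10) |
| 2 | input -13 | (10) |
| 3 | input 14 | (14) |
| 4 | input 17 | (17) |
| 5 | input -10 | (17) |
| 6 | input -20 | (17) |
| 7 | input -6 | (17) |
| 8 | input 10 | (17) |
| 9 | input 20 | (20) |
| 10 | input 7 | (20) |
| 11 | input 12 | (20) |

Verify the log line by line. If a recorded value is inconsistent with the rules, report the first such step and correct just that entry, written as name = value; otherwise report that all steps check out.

no error

Recomputing the run from the initial state:
step 1: acc = 10
step 2: acc = 10
step 3: acc = 14
step 4: acc = 17
step 5: acc = 17
step 6: acc = 17
step 7: acc = 17
step 8: acc = 17
step 9: acc = 20
step 10: acc = 20
step 11: acc = 20
This matches the log at every step.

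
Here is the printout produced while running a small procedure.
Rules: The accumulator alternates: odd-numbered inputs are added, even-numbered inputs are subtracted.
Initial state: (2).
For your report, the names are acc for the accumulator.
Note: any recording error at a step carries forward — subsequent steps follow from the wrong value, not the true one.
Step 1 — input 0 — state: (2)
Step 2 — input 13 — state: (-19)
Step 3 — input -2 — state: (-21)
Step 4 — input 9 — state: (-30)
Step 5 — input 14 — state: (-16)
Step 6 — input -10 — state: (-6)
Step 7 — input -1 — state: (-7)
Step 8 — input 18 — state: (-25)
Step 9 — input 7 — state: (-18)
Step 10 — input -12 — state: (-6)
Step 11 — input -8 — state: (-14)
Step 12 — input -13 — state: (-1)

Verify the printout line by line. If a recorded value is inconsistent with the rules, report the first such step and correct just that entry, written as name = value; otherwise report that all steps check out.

Step 1: acc = 2 + 0 = 2 — verified.
Step 2: acc = 2 - 13 = -11 — the printout disagrees here.
Step 2 is the first one off; corrected, acc = -11.

step 2, acc = -11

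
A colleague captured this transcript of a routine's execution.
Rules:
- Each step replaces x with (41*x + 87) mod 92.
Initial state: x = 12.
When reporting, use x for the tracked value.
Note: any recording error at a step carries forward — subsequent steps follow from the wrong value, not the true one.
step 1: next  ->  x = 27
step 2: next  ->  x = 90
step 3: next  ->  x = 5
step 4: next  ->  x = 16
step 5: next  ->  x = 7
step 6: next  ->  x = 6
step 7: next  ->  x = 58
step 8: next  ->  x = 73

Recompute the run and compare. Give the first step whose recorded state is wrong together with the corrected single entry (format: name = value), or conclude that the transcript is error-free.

step 7, x = 57

Recomputing the run from the initial state:
step 1: x = 27
step 2: x = 90
step 3: x = 5
step 4: x = 16
step 5: x = 7
step 6: x = 6
step 7: x = 57
step 8: x = 32
The first disagreement with the transcript is at step 7, where the value should be x = 57.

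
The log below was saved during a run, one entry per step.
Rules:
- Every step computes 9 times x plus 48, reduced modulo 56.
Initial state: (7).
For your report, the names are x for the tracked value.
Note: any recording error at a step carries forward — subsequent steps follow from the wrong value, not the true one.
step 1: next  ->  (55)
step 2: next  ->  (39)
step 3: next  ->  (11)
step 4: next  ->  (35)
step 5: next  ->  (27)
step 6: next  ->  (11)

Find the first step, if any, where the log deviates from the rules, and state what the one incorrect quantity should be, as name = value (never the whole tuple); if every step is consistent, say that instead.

step 3, x = 7

Recomputing the run from the initial state:
step 1: x = 55
step 2: x = 39
step 3: x = 7
step 4: x = 55
step 5: x = 39
step 6: x = 7
The first disagreement with the log is at step 3, where the value should be x = 7.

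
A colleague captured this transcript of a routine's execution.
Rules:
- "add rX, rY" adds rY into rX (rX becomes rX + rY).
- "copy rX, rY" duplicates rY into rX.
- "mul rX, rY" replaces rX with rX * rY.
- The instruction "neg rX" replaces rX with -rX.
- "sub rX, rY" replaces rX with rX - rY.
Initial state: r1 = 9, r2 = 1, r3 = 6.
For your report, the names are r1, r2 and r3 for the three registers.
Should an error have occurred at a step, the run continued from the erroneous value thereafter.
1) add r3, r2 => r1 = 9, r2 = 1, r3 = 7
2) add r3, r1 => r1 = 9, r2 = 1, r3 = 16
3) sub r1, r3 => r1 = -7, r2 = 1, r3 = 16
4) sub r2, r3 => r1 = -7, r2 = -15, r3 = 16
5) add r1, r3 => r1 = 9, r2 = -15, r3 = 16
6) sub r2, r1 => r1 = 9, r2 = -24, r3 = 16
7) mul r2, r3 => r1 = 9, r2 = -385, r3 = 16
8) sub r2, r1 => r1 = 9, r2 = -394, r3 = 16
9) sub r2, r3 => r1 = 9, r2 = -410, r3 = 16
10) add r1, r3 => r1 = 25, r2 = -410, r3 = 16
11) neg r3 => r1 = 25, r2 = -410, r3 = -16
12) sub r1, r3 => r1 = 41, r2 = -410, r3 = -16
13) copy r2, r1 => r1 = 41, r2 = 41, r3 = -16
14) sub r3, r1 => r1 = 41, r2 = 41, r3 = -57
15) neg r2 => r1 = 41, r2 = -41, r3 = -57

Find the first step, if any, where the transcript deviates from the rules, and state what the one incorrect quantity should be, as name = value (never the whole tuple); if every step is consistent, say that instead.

1. r3 = 6 + 1 = 7 (confirmed correct)
2. r3 = 7 + 9 = 16 (same as recorded)
3. r1 = 9 - 16 = -7 (matches)
4. r2 = 1 - 16 = -15 (same as recorded)
5. r1 = -7 + 16 = 9 (checks out)
6. r2 = -15 - 9 = -24 (matches)
7. r2 = -24 * 16 = -384 (the entry is off here)
So the first discrepancy is step 7, where the right value is r2 = -384.

step 7, r2 = -384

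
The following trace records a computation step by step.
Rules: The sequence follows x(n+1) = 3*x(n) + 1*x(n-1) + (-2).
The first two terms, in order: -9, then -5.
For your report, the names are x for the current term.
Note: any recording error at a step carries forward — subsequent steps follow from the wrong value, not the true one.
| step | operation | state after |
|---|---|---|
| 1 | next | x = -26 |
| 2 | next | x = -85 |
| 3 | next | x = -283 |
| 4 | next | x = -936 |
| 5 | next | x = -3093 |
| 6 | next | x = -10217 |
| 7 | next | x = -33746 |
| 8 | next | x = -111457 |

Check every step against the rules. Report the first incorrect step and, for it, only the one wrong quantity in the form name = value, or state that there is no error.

step 1: x = 3*(-5) + (1)*(-9) + (-2) = -26 -> matches
step 2: x = 3*(-26) + (1)*(-5) + (-2) = -85 -> in agreement
step 3: x = 3*(-85) + (1)*(-26) + (-2) = -283 -> exactly as logged
step 4: x = 3*(-283) + (1)*(-85) + (-2) = -936 -> consistent with the trace
step 5: x = 3*(-936) + (1)*(-283) + (-2) = -3093 -> exactly as logged
step 6: x = 3*(-3093) + (1)*(-936) + (-2) = -10217 -> confirmed correct
step 7: x = 3*(-10217) + (1)*(-3093) + (-2) = -33746 -> no discrepancy
step 8: x = 3*(-33746) + (1)*(-10217) + (-2) = -111457 -> checks out
No step deviates from the rules.

no error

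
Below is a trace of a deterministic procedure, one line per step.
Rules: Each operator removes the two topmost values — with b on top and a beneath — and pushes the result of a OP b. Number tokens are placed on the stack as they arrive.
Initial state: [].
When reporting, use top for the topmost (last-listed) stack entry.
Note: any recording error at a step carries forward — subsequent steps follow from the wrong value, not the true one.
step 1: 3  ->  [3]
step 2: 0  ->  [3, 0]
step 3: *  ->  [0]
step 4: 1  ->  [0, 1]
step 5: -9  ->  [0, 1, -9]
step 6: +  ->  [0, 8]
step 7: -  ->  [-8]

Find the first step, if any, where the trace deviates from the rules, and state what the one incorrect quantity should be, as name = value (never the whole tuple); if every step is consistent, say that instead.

step 6, top = -8

Step 1: push 3: top = 3 — same as recorded.
Step 2: push 0: top = 0 — verified.
Step 3: 3 * 0 = 0 — exactly as logged.
Step 4: push 1: top = 1 — exactly as logged.
Step 5: push -9: top = -9 — matches.
Step 6: 1 + -9 = -8 — this is not what the trace shows.
So the first discrepancy is step 6, where the right value is top = -8.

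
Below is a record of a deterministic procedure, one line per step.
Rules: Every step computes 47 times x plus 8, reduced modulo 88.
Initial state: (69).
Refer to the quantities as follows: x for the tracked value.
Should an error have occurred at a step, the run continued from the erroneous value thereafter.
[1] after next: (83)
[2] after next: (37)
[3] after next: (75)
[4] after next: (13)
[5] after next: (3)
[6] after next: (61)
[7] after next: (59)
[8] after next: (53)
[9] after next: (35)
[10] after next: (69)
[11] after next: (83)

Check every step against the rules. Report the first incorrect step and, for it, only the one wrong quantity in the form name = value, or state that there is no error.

no error

Recomputing the run from the initial state:
step 1: x = 83
step 2: x = 37
step 3: x = 75
step 4: x = 13
step 5: x = 3
step 6: x = 61
step 7: x = 59
step 8: x = 53
step 9: x = 35
step 10: x = 69
step 11: x = 83
This matches the record at every step.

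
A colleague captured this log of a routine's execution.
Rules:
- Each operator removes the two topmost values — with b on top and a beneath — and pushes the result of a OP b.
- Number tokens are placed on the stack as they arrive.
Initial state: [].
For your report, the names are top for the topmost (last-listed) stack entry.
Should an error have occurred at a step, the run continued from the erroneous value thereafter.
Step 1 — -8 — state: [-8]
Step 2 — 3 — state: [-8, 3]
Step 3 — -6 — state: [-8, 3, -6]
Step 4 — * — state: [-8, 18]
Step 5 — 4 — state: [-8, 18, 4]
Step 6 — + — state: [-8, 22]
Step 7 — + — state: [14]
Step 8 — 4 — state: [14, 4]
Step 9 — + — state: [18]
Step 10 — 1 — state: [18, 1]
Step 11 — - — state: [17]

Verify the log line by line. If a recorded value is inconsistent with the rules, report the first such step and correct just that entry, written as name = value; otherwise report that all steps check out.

step 4, top = -18

Step 1: push -8: top = -8 — verified.
Step 2: push 3: top = 3 — checks out.
Step 3: push -6: top = -6 — consistent with the log.
Step 4: 3 * -6 = -18 — not what was recorded.
That makes step 4 the first incorrect line — top = -18 is what it should show.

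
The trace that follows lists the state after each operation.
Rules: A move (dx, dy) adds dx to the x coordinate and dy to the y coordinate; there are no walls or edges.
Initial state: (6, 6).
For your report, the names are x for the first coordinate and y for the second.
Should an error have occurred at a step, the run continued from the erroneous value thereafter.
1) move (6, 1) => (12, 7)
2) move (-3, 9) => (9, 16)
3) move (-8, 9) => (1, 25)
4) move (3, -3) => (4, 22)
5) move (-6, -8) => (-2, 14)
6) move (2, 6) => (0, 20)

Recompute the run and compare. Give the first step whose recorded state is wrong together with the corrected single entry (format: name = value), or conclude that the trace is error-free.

no error

Recomputing the run from the initial state:
step 1: x = 12, y = 7
step 2: x = 9, y = 16
step 3: x = 1, y = 25
step 4: x = 4, y = 22
step 5: x = -2, y = 14
step 6: x = 0, y = 20
This matches the trace at every step.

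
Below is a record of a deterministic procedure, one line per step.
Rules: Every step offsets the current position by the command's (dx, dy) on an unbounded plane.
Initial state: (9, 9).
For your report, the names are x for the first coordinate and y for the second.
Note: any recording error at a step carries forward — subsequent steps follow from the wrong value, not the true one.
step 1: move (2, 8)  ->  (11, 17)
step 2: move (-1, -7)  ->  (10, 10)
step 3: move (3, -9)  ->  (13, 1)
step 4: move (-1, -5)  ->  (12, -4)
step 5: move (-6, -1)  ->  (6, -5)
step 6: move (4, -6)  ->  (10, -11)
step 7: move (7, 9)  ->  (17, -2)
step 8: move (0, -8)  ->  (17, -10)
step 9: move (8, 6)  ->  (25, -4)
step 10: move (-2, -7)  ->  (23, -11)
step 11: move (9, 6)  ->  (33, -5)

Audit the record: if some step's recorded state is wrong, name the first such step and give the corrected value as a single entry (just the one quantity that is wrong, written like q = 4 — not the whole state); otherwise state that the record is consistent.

step 11, x = 32

1. x = 9 + (2) = 11, y = 9 + (8) = 17 (in agreement)
2. x = 11 + (-1) = 10, y = 17 + (-7) = 10 (matches)
3. x = 10 + (3) = 13, y = 10 + (-9) = 1 (consistent with the record)
4. x = 13 + (-1) = 12, y = 1 + (-5) = -4 (confirmed correct)
5. x = 12 + (-6) = 6, y = -4 + (-1) = -5 (matches)
6. x = 6 + (4) = 10, y = -5 + (-6) = -11 (in agreement)
7. x = 10 + (7) = 17, y = -11 + (9) = -2 (matches)
8. x = 17 + (0) = 17, y = -2 + (-8) = -10 (matches)
9. x = 17 + (8) = 25, y = -10 + (6) = -4 (in agreement)
10. x = 25 + (-2) = 23, y = -4 + (-7) = -11 (in agreement)
11. x = 23 + (9) = 32, y = -11 + (6) = -5 (this is not what the record shows)
So the first discrepancy is step 11, where the right value is x = 32.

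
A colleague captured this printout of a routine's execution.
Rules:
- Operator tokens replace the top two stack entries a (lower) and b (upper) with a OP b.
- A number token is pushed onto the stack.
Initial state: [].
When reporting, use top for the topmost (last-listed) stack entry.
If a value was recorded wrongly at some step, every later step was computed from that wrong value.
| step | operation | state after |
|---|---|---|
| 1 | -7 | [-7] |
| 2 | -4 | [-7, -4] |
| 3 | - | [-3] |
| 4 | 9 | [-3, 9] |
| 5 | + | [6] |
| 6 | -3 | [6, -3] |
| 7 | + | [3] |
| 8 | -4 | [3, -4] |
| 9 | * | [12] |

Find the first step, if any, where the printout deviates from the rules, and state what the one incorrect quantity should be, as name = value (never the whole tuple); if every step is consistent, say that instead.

Recomputing the run from the initial state:
step 1: [-7]
step 2: [-7, -4]
step 3: [-3]
step 4: [-3, 9]
step 5: [6]
step 6: [6, -3]
step 7: [3]
step 8: [3, -4]
step 9: [-12]
The first disagreement with the printout is at step 9, where the value should be top = -12.

step 9, top = -12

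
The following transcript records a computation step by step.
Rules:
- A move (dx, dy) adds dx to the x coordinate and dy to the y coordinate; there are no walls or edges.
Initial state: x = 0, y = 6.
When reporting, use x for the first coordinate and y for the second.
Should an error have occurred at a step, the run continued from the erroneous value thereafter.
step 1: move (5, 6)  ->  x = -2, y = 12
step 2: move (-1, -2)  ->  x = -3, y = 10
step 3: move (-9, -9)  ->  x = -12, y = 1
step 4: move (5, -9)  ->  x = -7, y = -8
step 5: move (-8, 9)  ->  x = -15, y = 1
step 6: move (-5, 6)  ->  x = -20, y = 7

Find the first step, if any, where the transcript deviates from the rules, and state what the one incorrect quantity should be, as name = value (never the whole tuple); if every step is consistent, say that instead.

Step 1: x = 0 + (5) = 5, y = 6 + (6) = 12 — this is not what the transcript shows.
The audit stops at step 1: the recorded entry is wrong and should be x = 5.

step 1, x = 5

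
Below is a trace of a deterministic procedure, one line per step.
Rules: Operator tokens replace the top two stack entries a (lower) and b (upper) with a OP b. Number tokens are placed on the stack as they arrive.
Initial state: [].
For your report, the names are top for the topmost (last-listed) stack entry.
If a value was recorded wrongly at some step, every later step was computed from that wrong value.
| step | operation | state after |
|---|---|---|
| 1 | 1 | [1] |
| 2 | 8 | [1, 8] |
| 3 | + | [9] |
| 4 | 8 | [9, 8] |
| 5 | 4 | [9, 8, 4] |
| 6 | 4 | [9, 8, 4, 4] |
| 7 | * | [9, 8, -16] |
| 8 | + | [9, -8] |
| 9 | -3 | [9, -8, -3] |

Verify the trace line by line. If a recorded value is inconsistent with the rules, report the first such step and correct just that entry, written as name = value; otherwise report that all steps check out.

step 7, top = 16

Recomputing the run from the initial state:
step 1: [1]
step 2: [1, 8]
step 3: [9]
step 4: [9, 8]
step 5: [9, 8, 4]
step 6: [9, 8, 4, 4]
step 7: [9, 8, 16]
step 8: [9, 24]
step 9: [9, 24, -3]
The first disagreement with the trace is at step 7, where the value should be top = 16.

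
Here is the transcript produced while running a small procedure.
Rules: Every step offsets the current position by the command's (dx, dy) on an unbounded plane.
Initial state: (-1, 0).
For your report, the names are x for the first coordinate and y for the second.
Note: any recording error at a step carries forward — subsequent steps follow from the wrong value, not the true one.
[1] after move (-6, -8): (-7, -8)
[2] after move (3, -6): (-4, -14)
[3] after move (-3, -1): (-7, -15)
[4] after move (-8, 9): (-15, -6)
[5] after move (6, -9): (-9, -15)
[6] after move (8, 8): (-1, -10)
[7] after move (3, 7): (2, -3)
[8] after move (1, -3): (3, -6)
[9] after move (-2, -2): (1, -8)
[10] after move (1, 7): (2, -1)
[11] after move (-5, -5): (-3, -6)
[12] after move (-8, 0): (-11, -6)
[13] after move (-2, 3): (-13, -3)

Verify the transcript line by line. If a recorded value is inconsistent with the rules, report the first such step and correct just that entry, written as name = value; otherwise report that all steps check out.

Recomputing the run from the initial state:
step 1: x = -7, y = -8
step 2: x = -4, y = -14
step 3: x = -7, y = -15
step 4: x = -15, y = -6
step 5: x = -9, y = -15
step 6: x = -1, y = -7
step 7: x = 2, y = 0
step 8: x = 3, y = -3
step 9: x = 1, y = -5
step 10: x = 2, y = 2
step 11: x = -3, y = -3
step 12: x = -11, y = -3
step 13: x = -13, y = 0
The first disagreement with the transcript is at step 6, where the value should be y = -7.

step 6, y = -7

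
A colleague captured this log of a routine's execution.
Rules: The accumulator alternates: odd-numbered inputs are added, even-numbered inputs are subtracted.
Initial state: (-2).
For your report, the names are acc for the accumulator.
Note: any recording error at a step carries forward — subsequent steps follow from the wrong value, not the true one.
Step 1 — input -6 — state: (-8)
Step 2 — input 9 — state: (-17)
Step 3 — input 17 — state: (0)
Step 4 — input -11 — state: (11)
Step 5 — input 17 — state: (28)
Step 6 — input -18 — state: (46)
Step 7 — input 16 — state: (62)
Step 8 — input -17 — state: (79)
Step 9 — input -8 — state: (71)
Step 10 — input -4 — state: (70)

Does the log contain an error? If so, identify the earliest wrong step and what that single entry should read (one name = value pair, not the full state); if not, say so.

Recomputing the run from the initial state:
step 1: acc = -8
step 2: acc = -17
step 3: acc = 0
step 4: acc = 11
step 5: acc = 28
step 6: acc = 46
step 7: acc = 62
step 8: acc = 79
step 9: acc = 71
step 10: acc = 75
The first disagreement with the log is at step 10, where the value should be acc = 75.

step 10, acc = 75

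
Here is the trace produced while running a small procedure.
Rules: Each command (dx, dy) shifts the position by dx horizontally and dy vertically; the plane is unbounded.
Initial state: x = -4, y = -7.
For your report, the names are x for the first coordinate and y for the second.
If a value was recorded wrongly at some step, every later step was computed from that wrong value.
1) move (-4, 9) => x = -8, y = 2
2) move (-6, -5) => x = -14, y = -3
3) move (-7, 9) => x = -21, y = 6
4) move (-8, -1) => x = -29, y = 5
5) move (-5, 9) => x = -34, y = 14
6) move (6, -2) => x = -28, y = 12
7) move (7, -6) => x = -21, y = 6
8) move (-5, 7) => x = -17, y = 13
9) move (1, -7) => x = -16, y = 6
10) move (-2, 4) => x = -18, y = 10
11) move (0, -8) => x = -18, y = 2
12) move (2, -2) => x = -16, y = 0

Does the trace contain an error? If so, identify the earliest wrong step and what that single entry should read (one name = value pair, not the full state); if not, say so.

step 8, x = -26

Recomputing the run from the initial state:
step 1: x = -8, y = 2
step 2: x = -14, y = -3
step 3: x = -21, y = 6
step 4: x = -29, y = 5
step 5: x = -34, y = 14
step 6: x = -28, y = 12
step 7: x = -21, y = 6
step 8: x = -26, y = 13
step 9: x = -25, y = 6
step 10: x = -27, y = 10
step 11: x = -27, y = 2
step 12: x = -25, y = 0
The first disagreement with the trace is at step 8, where the value should be x = -26.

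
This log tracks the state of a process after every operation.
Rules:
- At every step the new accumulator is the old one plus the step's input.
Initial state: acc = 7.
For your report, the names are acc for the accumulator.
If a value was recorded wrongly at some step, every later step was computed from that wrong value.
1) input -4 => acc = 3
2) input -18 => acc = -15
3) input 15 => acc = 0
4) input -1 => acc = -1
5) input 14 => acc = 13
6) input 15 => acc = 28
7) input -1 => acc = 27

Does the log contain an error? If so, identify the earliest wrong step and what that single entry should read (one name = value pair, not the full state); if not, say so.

no error

1. acc = 7 + -4 = 3 (no discrepancy)
2. acc = 3 + -18 = -15 (agrees with the log)
3. acc = -15 + 15 = 0 (agrees with the log)
4. acc = 0 + -1 = -1 (verified)
5. acc = -1 + 14 = 13 (same as recorded)
6. acc = 13 + 15 = 28 (agrees with the log)
7. acc = 28 + -1 = 27 (same as recorded)
The recomputation confirms every line.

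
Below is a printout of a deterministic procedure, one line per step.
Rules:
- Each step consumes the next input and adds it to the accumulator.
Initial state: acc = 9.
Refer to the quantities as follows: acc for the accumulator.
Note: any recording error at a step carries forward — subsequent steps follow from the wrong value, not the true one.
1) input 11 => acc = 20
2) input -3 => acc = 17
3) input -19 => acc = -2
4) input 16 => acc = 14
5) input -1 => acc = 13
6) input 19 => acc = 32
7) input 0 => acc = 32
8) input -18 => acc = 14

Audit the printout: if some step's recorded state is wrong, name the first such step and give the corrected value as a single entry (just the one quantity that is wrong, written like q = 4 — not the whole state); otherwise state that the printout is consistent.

no error

Recomputing the run from the initial state:
step 1: acc = 20
step 2: acc = 17
step 3: acc = -2
step 4: acc = 14
step 5: acc = 13
step 6: acc = 32
step 7: acc = 32
step 8: acc = 14
This matches the printout at every step.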